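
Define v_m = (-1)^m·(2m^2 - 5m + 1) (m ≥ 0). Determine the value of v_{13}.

(-1)^13 = -1; 2m^2 - 5m + 1 at m=13 is 274; so v_{13} = -274.

-274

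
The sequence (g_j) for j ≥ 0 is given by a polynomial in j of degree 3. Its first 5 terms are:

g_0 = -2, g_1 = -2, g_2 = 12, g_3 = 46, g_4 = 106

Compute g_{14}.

1st diffs: 0, 14, 34, 60.
2nd diffs: 14, 20, 26.
3rd diffs: 6, 6 (constant).
Newton forward-difference form: g_j = -2 + 14·C(j,2) + 6·C(j,3).
At j = 14: j = 14, so g_{14} = -2 + 1274 + 2184 = 3456.

3456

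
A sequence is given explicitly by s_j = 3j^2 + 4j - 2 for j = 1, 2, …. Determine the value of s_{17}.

933

s_{17} = 3·17^2 + 4·17 - 2 = 933.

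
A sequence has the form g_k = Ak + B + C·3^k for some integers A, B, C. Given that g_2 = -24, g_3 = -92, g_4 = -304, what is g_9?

Plug in k = 2, 3, 4: 2A + B + 9C = -24; 3A + B + 27C = -92; 4A + B + 81C = -304.
Subtracting the first from the second: A + 18C = -68.
Subtracting the second from the third: A + 54C = -212.
Solving: C = -4, A = 4, then B = 4.
Hence g_9 = 4·9 + 4 + (-4)·19683 = -78692.

-78692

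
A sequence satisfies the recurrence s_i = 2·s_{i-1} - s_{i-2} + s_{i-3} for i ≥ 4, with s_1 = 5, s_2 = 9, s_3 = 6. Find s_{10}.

326

s_4 = 8  s_5 = 19  s_6 = 36  s_7 = 61  s_8 = 105  s_9 = 185  s_{10} = 326.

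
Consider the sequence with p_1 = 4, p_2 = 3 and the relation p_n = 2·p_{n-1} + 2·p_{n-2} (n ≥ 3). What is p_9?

5312

Applying the relation repeatedly:
p_3 = 14;  p_4 = 34;  p_5 = 96;  p_6 = 260;  p_7 = 712;  p_8 = 1944;  p_9 = 5312.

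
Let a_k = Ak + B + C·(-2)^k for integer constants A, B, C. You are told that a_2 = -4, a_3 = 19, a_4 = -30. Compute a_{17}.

262133

Plug in k = 2, 3, 4: 2A + B + 4C = -4; 3A + B - 8C = 19; 4A + B + 16C = -30.
Subtracting the first from the second: A - 12C = 23.
Subtracting the second from the third: A + 24C = -49.
Solving: C = -2, A = -1, then B = 6.
Therefore a_{17} = -17 + 6 + (-2)·(-131072) = 262133.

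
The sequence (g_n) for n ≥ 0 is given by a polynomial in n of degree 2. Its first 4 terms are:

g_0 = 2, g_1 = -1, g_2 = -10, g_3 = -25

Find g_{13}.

-505

1st diffs: -3, -9, -15.
2nd diffs: -6, -6 (constant).
Newton forward-difference form: g_n = 2 + (-3)·C(n,1) + (-6)·C(n,2).
At n = 13: n = 13, so g_{13} = 2 - 39 - 468 = -505.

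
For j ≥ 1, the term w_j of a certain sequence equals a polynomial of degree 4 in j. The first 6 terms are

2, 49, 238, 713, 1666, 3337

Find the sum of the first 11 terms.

95733

1st diffs: 47, 189, 475, 953, 1671.
2nd diffs: 142, 286, 478, 718.
3rd diffs: 144, 192, 240.
4th diffs: 48, 48 (constant).
Newton forward-difference form: w_j = 2 + 47·C(j-1,1) + 142·C(j-1,2) + 144·C(j-1,3) + 48·C(j-1,4).
Continuing: …, 6014, 10033, 15778, 23681, …, w_{11} = 34222.
Summing j = 1..11 (11 terms) gives 95733.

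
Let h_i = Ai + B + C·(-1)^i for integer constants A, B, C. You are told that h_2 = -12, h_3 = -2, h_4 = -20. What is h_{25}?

The three given values yield: 2A + B + C = -12; 3A + B - C = -2; 4A + B + C = -20.
Subtracting the first from the second: A - 2C = 10.
Subtracting the second from the third: A + 2C = -18.
Solving: C = -7, A = -4, then B = 3.
Hence h_{25} = -4·25 + 3 + (-7)·(-1) = -90.

-90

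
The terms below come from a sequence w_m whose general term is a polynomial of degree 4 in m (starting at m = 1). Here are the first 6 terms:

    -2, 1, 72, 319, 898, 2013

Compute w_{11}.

26128

1st diffs: 3, 71, 247, 579, 1115.
2nd diffs: 68, 176, 332, 536.
3rd diffs: 108, 156, 204.
4th diffs: 48, 48 (constant).
Newton forward-difference form: w_m = -2 + 3·C(m-1,1) + 68·C(m-1,2) + 108·C(m-1,3) + 48·C(m-1,4).
At m = 11: m-1 = 10, so w_{11} = -2 + 30 + 3060 + 12960 + 10080 = 26128.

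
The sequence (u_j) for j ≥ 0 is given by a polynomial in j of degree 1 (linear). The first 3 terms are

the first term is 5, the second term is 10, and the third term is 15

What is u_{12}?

1st diffs: 5, 5 (constant).
So u_j = 5j + 5.
Evaluating at j = 12 gives u_{12} = 65.

65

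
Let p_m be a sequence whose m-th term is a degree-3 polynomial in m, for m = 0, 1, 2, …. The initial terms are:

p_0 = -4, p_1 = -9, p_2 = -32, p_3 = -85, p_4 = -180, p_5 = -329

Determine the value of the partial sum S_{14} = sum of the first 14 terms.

-19075

1st diffs: -5, -23, -53, -95, -149.
2nd diffs: -18, -30, -42, -54.
3rd diffs: -12, -12, -12 (constant).
So p_m = -2m^3 - 3m^2 - 4.
Continuing: …, -544, -837, -1220, -1705, …, p_{13} = -4905.
Summing m = 0..13 (14 terms) gives -19075.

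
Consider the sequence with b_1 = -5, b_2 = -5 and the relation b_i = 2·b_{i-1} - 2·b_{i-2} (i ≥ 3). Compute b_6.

Compute successive terms:
b_3 = 0  b_4 = 10  b_5 = 20  b_6 = 20.

20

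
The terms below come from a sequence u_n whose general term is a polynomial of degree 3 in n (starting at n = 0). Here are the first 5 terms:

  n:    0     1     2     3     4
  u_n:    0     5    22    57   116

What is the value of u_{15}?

4065

1st diffs: 5, 17, 35, 59.
2nd diffs: 12, 18, 24.
3rd diffs: 6, 6 (constant).
So u_n = n^3 + 3n^2 + n.
Evaluating at n = 15 gives u_{15} = 4065.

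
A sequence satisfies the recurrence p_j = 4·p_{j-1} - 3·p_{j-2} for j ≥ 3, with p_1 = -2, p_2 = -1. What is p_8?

1091

Iterate the recurrence:
p_3 = 2; p_4 = 11; p_5 = 38; p_6 = 119; p_7 = 362; p_8 = 1091.
(Characteristic roots are 3 and 1.)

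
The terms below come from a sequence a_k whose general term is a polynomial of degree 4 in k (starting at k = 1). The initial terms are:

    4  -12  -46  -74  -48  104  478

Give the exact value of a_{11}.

6954

1st diffs: -16, -34, -28, 26, 152, 374.
2nd diffs: -18, 6, 54, 126, 222.
3rd diffs: 24, 48, 72, 96.
4th diffs: 24, 24, 24 (constant).
Newton forward-difference form: a_k = 4 + (-16)·C(k-1,1) + (-18)·C(k-1,2) + 24·C(k-1,3) + 24·C(k-1,4).
At k = 11: k-1 = 10, so a_{11} = 4 - 160 - 810 + 2880 + 5040 = 6954.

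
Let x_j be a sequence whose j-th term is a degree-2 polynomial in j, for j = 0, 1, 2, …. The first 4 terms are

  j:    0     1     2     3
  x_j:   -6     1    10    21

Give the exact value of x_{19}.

469

1st diffs: 7, 9, 11.
2nd diffs: 2, 2 (constant).
So x_j = j^2 + 6j - 6.
Evaluating at j = 19 gives x_{19} = 469.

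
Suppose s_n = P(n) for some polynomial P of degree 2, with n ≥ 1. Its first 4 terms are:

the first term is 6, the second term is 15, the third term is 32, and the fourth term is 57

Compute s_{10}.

1st diffs: 9, 17, 25.
2nd diffs: 8, 8 (constant).
So s_n = 4n^2 - 3n + 5.
Evaluating at n = 10 gives s_{10} = 375.

375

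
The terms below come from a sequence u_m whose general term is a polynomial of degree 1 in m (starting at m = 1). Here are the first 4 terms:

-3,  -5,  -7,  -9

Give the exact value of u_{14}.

-29

1st diffs: -2, -2, -2 (constant).
So u_m = -2m - 1.
Evaluating at m = 14 gives u_{14} = -29.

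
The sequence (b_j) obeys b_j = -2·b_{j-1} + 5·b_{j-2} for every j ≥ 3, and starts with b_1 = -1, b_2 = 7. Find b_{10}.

119287

Applying the relation repeatedly:
b_3 = -19, b_4 = 73, b_5 = -241, b_6 = 847, b_7 = -2899, b_8 = 10033, b_9 = -34561, b_{10} = 119287.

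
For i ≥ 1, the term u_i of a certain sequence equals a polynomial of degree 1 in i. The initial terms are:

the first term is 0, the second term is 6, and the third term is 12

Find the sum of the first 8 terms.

1st diffs: 6, 6 (constant).
So u_i = 6i - 6.
Continuing: …, 18, 24, 30, 36, …, u_8 = 42.
Summing i = 1..8 (8 terms) gives 168.

168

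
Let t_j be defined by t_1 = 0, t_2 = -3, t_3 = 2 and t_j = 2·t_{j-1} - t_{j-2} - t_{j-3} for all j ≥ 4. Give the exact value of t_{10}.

Applying the relation repeatedly:
t_4 = 7;  t_5 = 15;  t_6 = 21;  t_7 = 20;  t_8 = 4;  t_9 = -33;  t_{10} = -90.

-90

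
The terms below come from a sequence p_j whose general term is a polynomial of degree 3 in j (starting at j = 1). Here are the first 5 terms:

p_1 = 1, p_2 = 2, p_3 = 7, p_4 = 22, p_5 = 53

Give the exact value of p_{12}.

1st diffs: 1, 5, 15, 31.
2nd diffs: 4, 10, 16.
3rd diffs: 6, 6 (constant).
Newton forward-difference form: p_j = 1 + 1·C(j-1,1) + 4·C(j-1,2) + 6·C(j-1,3).
At j = 12: j-1 = 11, so p_{12} = 1 + 11 + 220 + 990 = 1222.

1222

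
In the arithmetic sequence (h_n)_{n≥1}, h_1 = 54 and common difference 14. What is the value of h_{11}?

194

h_n = 54 + (n - 1)·14.
h_{11} = 54 + 10·14 = 194.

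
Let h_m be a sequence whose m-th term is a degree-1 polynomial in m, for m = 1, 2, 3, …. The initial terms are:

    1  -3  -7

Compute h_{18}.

1st diffs: -4, -4 (constant).
So h_m = -4m + 5.
Evaluating at m = 18 gives h_{18} = -67.

-67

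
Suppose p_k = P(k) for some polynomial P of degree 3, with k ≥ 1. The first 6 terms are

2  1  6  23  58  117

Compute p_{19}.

5798

1st diffs: -1, 5, 17, 35, 59.
2nd diffs: 6, 12, 18, 24.
3rd diffs: 6, 6, 6 (constant).
Newton forward-difference form: p_k = 2 + (-1)·C(k-1,1) + 6·C(k-1,2) + 6·C(k-1,3).
At k = 19: k-1 = 18, so p_{19} = 2 - 18 + 918 + 4896 = 5798.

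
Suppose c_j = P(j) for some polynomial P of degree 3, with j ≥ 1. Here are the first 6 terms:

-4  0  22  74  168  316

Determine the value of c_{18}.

1st diffs: 4, 22, 52, 94, 148.
2nd diffs: 18, 30, 42, 54.
3rd diffs: 12, 12, 12 (constant).
Newton forward-difference form: c_j = -4 + 4·C(j-1,1) + 18·C(j-1,2) + 12·C(j-1,3).
At j = 18: j-1 = 17, so c_{18} = -4 + 68 + 2448 + 8160 = 10672.

10672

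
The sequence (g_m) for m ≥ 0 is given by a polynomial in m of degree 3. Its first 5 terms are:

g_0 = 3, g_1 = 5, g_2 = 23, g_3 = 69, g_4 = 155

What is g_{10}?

1st diffs: 2, 18, 46, 86.
2nd diffs: 16, 28, 40.
3rd diffs: 12, 12 (constant).
Newton forward-difference form: g_m = 3 + 2·C(m,1) + 16·C(m,2) + 12·C(m,3).
At m = 10: m = 10, so g_{10} = 3 + 20 + 720 + 1440 = 2183.

2183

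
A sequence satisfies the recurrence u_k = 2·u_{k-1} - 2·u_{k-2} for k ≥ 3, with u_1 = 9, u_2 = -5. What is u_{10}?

Applying the relation repeatedly:
u_3 = -28; u_4 = -46; u_5 = -36; u_6 = 20; u_7 = 112; u_8 = 184; u_9 = 144; u_{10} = -80.

-80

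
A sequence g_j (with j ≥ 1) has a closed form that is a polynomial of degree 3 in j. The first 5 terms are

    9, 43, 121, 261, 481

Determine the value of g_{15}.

11041

1st diffs: 34, 78, 140, 220.
2nd diffs: 44, 62, 80.
3rd diffs: 18, 18 (constant).
So g_j = 3j^3 + 4j^2 + j + 1.
Evaluating at j = 15 gives g_{15} = 11041.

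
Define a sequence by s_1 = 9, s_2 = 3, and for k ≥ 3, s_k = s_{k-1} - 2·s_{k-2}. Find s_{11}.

273

Step forward from the initial values:
s_3 = -15;  s_4 = -21;  s_5 = 9;  s_6 = 51;  s_7 = 33;  s_8 = -69;  s_9 = -135;  s_{10} = 3;  s_{11} = 273.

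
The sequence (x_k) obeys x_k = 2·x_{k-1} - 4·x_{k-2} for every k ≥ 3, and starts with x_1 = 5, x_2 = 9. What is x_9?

Compute successive terms:
x_3 = -2;  x_4 = -40;  x_5 = -72;  x_6 = 16;  x_7 = 320;  x_8 = 576;  x_9 = -128.

-128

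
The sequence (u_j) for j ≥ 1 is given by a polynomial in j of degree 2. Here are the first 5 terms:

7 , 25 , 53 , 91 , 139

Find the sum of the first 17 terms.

9367

1st diffs: 18, 28, 38, 48.
2nd diffs: 10, 10, 10 (constant).
So u_j = 5j^2 + 3j - 1.
Continuing: …, 197, 265, 343, 431, …, u_{17} = 1495.
Summing j = 1..17 (17 terms) gives 9367.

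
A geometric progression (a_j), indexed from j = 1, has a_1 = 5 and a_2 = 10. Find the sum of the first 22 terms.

Common ratio r = 2.
a_j = 5·2^(j-1).
S = 5·(2^22 - 1)/(2 - 1) = 5·(4194304 - 1)/(1) = 20971515.

20971515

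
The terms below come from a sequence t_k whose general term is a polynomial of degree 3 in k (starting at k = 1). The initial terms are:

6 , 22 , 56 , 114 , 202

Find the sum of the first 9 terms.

2898

1st diffs: 16, 34, 58, 88.
2nd diffs: 18, 24, 30.
3rd diffs: 6, 6 (constant).
So t_k = k^3 + 3k^2 + 2.
Continuing: 326, 492, 706, 974.
Summing k = 1..9 (9 terms) gives 2898.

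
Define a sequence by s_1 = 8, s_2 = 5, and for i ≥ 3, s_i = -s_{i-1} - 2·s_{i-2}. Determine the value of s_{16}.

Iterate the recurrence:
s_3 = -21; s_4 = 11; s_5 = 31; …; s_{13} = -593; s_{14} = 715; s_{15} = 471; s_{16} = -1901.

-1901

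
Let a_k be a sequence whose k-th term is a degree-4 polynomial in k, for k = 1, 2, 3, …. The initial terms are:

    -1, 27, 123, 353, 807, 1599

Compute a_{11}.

16299

1st diffs: 28, 96, 230, 454, 792.
2nd diffs: 68, 134, 224, 338.
3rd diffs: 66, 90, 114.
4th diffs: 24, 24 (constant).
Newton forward-difference form: a_k = -1 + 28·C(k-1,1) + 68·C(k-1,2) + 66·C(k-1,3) + 24·C(k-1,4).
At k = 11: k-1 = 10, so a_{11} = -1 + 280 + 3060 + 7920 + 5040 = 16299.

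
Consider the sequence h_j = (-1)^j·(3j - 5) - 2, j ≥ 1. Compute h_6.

11

(-1)^6 = 1; 3j - 5 at j=6 is 13; so h_6 = 11.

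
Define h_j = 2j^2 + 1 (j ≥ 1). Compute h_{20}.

h_{20} = 2·20^2 + 1 = 801.

801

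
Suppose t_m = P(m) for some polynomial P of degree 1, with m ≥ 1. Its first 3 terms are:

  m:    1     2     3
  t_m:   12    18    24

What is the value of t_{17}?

108

1st diffs: 6, 6 (constant).
So t_m = 6m + 6.
Evaluating at m = 17 gives t_{17} = 108.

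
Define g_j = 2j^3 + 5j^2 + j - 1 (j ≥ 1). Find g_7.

g_7 = 2·7^3 + 5·7^2 + 1·7 - 1 = 937.

937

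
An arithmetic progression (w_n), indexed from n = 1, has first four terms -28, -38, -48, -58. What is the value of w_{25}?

Common difference d = -10.
w_n = -28 + (n - 1)·(-10).
w_{25} = -28 + 24·(-10) = -268.

-268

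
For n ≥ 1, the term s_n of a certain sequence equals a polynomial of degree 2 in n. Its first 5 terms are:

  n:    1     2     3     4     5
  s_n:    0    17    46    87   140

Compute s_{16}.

1st diffs: 17, 29, 41, 53.
2nd diffs: 12, 12, 12 (constant).
Newton forward-difference form: s_n = 17·C(n-1,1) + 12·C(n-1,2).
At n = 16: n-1 = 15, so s_{16} = 255 + 1260 = 1515.

1515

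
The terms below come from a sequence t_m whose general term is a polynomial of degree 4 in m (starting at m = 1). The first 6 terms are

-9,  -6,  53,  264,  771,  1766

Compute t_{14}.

1st diffs: 3, 59, 211, 507, 995.
2nd diffs: 56, 152, 296, 488.
3rd diffs: 96, 144, 192.
4th diffs: 48, 48 (constant).
Newton forward-difference form: t_m = -9 + 3·C(m-1,1) + 56·C(m-1,2) + 96·C(m-1,3) + 48·C(m-1,4).
At m = 14: m-1 = 13, so t_{14} = -9 + 39 + 4368 + 27456 + 34320 = 66174.

66174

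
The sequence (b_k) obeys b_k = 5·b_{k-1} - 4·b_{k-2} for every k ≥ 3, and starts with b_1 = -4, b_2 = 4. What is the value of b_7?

Compute successive terms:
b_3 = 36, b_4 = 164, b_5 = 676, b_6 = 2724, b_7 = 10916.
(Characteristic roots are 4 and 1.)

10916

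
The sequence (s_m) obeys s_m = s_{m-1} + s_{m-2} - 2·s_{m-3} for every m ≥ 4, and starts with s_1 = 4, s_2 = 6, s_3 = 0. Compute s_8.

Step forward from the initial values:
s_4 = -2; s_5 = -14; s_6 = -16; s_7 = -26; s_8 = -14.

-14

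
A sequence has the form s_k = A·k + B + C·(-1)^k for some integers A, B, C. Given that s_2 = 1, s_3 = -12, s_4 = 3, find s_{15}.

At k = 2, 3, 4: 2A + B + C = 1; 3A + B - C = -12; 4A + B + C = 3.
Subtracting the first from the second: A - 2C = -13.
Subtracting the second from the third: A + 2C = 15.
Solving: C = 7, A = 1, then B = -8.
So s_k = 1·k + (-8) + 7·(-1)^k; at k=15 this is 0.

0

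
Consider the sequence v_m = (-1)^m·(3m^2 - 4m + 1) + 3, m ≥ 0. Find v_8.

(-1)^8 = 1; 3m^2 - 4m + 1 at m=8 is 161; so v_8 = 164.

164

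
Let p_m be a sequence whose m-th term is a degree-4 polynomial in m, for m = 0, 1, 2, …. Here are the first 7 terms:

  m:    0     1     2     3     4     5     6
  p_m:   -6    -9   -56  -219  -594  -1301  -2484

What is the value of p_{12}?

-30666

1st diffs: -3, -47, -163, -375, -707, -1183.
2nd diffs: -44, -116, -212, -332, -476.
3rd diffs: -72, -96, -120, -144.
4th diffs: -24, -24, -24 (constant).
Newton forward-difference form: p_m = -6 + (-3)·C(m,1) + (-44)·C(m,2) + (-72)·C(m,3) + (-24)·C(m,4).
At m = 12: m = 12, so p_{12} = -6 - 36 - 2904 - 15840 - 11880 = -30666.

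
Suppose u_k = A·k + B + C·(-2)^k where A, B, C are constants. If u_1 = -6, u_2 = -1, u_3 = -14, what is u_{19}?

-524310

Plug in k = 1, 2, 3: A + B - 2C = -6; 2A + B + 4C = -1; 3A + B - 8C = -14.
Subtracting the first from the second: A + 6C = 5.
Subtracting the second from the third: A - 12C = -13.
Solving: C = 1, A = -1, then B = -3.
Therefore u_{19} = -19 + (-3) + 1·(-524288) = -524310.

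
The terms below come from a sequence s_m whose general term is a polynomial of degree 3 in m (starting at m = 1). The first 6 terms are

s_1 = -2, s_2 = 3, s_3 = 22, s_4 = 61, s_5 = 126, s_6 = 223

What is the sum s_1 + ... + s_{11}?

4543

1st diffs: 5, 19, 39, 65, 97.
2nd diffs: 14, 20, 26, 32.
3rd diffs: 6, 6, 6 (constant).
Newton forward-difference form: s_m = -2 + 5·C(m-1,1) + 14·C(m-1,2) + 6·C(m-1,3).
Continuing: …, 358, 537, 766, 1051, …, s_{11} = 1398.
Summing m = 1..11 (11 terms) gives 4543.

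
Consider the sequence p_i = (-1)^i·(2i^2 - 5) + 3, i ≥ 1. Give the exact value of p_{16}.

510

(-1)^16 = 1; 2i^2 - 5 at i=16 is 507; so p_{16} = 510.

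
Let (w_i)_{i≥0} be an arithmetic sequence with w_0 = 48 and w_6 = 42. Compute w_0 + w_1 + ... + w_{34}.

Common difference d = (42 - 48) / (6 - 0) = -1.
w_i = 48 + (i - 0)·(-1).
w_{34} = 14; S = 35·(48 + 14)/2 = 1085.

1085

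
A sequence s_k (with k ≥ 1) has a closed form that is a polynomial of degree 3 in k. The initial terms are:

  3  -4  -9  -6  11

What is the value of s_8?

1st diffs: -7, -5, 3, 17.
2nd diffs: 2, 8, 14.
3rd diffs: 6, 6 (constant).
Newton forward-difference form: s_k = 3 + (-7)·C(k-1,1) + 2·C(k-1,2) + 6·C(k-1,3).
At k = 8: k-1 = 7, so s_8 = 3 - 49 + 42 + 210 = 206.

206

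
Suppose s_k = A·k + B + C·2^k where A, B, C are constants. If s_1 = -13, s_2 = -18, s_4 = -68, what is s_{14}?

The three given values yield: A + B + 2C = -13; 2A + B + 4C = -18; 4A + B + 16C = -68.
Subtracting the first from the second: A + 2C = -5.
Subtracting the second from the third: 2A + 12C = -50.
Solving: C = -5, A = 5, then B = -8.
Therefore s_{14} = 70 + (-8) + (-5)·16384 = -81858.

-81858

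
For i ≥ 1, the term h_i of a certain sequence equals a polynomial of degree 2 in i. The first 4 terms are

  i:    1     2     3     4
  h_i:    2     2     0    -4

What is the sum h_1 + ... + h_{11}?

-308

1st diffs: 0, -2, -4.
2nd diffs: -2, -2 (constant).
So h_i = -i^2 + 3i.
Continuing: …, -10, -18, -28, -40, …, h_{11} = -88.
Summing i = 1..11 (11 terms) gives -308.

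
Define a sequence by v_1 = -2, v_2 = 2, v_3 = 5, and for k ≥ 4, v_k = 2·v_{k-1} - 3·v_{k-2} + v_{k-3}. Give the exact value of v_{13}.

Compute successive terms:
v_4 = 2, v_5 = -9, v_6 = -19, v_7 = -9, v_8 = 30, v_9 = 68, v_{10} = 37, v_{11} = -100, v_{12} = -243, v_{13} = -149.

-149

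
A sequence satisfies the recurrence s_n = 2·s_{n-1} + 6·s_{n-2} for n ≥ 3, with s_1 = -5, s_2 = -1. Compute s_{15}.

Step forward from the initial values:
s_3 = -32;  s_4 = -70;  s_5 = -332;  …;  s_{12} = -2636896;  s_{13} = -9617600;  s_{14} = -35056576;  s_{15} = -127818752.

-127818752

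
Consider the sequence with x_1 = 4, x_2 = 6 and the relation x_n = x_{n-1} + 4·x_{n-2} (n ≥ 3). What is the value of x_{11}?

36214

Applying the relation repeatedly:
x_3 = 22;  x_4 = 46;  x_5 = 134;  x_6 = 318;  x_7 = 854;  x_8 = 2126;  x_9 = 5542;  x_{10} = 14046;  x_{11} = 36214.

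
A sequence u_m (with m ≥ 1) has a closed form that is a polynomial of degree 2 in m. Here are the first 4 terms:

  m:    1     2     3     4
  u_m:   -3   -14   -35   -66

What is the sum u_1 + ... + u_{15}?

1st diffs: -11, -21, -31.
2nd diffs: -10, -10 (constant).
Newton forward-difference form: u_m = -3 + (-11)·C(m-1,1) + (-10)·C(m-1,2).
Continuing: …, -107, -158, -219, -290, …, u_{15} = -1067.
Summing m = 1..15 (15 terms) gives -5750.

-5750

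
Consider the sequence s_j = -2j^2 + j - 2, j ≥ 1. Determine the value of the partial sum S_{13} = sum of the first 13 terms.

-1573

Over j = 1..13: Σj = 91, Σj² = 819.
Total = (-2)·819 + (1)·91 + (-2)·13 = -1573.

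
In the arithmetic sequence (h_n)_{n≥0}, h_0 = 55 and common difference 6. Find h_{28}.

h_n = 55 + (n - 0)·6.
h_{28} = 55 + 28·6 = 223.

223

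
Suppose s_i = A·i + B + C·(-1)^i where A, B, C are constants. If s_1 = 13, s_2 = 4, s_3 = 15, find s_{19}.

31

The three given values yield: A + B - C = 13; 2A + B + C = 4; 3A + B - C = 15.
Subtracting the first from the second: A + 2C = -9.
Subtracting the second from the third: A - 2C = 11.
Solving: C = -5, A = 1, then B = 7.
So s_i = 1·i + 7 + (-5)·(-1)^i; at i=19 this is 31.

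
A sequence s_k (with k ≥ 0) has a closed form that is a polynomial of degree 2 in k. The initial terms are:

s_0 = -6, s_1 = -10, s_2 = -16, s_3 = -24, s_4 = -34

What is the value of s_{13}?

1st diffs: -4, -6, -8, -10.
2nd diffs: -2, -2, -2 (constant).
Newton forward-difference form: s_k = -6 + (-4)·C(k,1) + (-2)·C(k,2).
At k = 13: k = 13, so s_{13} = -6 - 52 - 156 = -214.

-214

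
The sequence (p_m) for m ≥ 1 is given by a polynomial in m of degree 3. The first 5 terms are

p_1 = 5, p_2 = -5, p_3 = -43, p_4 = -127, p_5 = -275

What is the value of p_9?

1st diffs: -10, -38, -84, -148.
2nd diffs: -28, -46, -64.
3rd diffs: -18, -18 (constant).
Newton forward-difference form: p_m = 5 + (-10)·C(m-1,1) + (-28)·C(m-1,2) + (-18)·C(m-1,3).
At m = 9: m-1 = 8, so p_9 = 5 - 80 - 784 - 1008 = -1867.

-1867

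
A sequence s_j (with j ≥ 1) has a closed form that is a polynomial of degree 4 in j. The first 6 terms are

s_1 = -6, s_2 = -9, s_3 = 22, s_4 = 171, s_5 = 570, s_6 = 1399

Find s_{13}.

44442

1st diffs: -3, 31, 149, 399, 829.
2nd diffs: 34, 118, 250, 430.
3rd diffs: 84, 132, 180.
4th diffs: 48, 48 (constant).
So s_j = 2j^4 - 6j^3 + 3j^2 - 5.
Evaluating at j = 13 gives s_{13} = 44442.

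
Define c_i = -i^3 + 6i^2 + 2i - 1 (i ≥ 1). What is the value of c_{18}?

c_{18} = -1·18^3 + 6·18^2 + 2·18 - 1 = -3853.

-3853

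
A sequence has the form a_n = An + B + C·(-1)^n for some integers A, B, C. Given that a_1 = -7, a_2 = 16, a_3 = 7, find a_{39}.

Plug in n = 1, 2, 3: A + B - C = -7; 2A + B + C = 16; 3A + B - C = 7.
Subtracting the first from the second: A + 2C = 23.
Subtracting the second from the third: A - 2C = -9.
Solving: C = 8, A = 7, then B = -6.
So a_n = 7·n + (-6) + 8·(-1)^n; at n=39 this is 259.

259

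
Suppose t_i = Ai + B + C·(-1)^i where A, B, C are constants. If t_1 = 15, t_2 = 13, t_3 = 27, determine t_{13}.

Write the equations: A + B - C = 15; 2A + B + C = 13; 3A + B - C = 27.
Subtracting the first from the second: A + 2C = -2.
Subtracting the second from the third: A - 2C = 14.
Solving: C = -4, A = 6, then B = 5.
Hence t_{13} = 6·13 + 5 + (-4)·(-1) = 87.

87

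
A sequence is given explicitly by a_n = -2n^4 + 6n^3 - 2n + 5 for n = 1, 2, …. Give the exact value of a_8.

a_8 = -2·8^4 + 6·8^3 - 2·8 + 5 = -5131.

-5131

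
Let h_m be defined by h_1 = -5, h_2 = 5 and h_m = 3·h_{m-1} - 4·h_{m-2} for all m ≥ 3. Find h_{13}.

41395

Step forward from the initial values:
h_3 = 35, h_4 = 85, h_5 = 115, …, h_{10} = -1435, h_{11} = 4835, h_{12} = 20245, h_{13} = 41395.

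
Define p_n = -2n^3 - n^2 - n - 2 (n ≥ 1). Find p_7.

p_7 = -2·7^3 - 1·7^2 - 1·7 - 2 = -744.

-744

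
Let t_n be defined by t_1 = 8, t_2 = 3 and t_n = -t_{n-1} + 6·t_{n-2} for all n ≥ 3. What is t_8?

Step forward from the initial values:
t_3 = 45; t_4 = -27; t_5 = 297; t_6 = -459; t_7 = 2241; t_8 = -4995.
(Characteristic roots are 2 and -3.)

-4995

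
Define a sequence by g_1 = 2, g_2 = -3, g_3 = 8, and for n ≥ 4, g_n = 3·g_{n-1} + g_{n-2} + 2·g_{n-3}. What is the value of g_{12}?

Applying the relation repeatedly:
g_4 = 25  g_5 = 77  g_6 = 272  g_7 = 943  g_8 = 3255  g_9 = 11252  g_{10} = 38897  g_{11} = 134453  g_{12} = 464760.

464760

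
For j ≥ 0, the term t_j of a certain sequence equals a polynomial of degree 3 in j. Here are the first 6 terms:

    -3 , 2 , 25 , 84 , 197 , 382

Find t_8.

1st diffs: 5, 23, 59, 113, 185.
2nd diffs: 18, 36, 54, 72.
3rd diffs: 18, 18, 18 (constant).
Newton forward-difference form: t_j = -3 + 5·C(j,1) + 18·C(j,2) + 18·C(j,3).
At j = 8: j = 8, so t_8 = -3 + 40 + 504 + 1008 = 1549.

1549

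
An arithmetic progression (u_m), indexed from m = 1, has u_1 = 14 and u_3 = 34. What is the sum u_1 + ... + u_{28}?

4172

Common difference d = (34 - 14) / (3 - 1) = 10.
u_m = 14 + (m - 1)·10.
u_{28} = 284; S = 28·(14 + 284)/2 = 4172.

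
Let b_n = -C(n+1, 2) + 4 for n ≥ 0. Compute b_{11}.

-62

C(12, 2) = 66, so b_{11} = -62.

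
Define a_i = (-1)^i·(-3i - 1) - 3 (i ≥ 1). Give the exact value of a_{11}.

31

(-1)^11 = -1; -3i - 1 at i=11 is -34; so a_{11} = 31.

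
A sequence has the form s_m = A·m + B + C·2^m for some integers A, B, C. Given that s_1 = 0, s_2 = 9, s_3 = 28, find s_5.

146

The three given values yield: A + B + 2C = 0; 2A + B + 4C = 9; 3A + B + 8C = 28.
Subtracting the first from the second: A + 2C = 9.
Subtracting the second from the third: A + 4C = 19.
Solving: C = 5, A = -1, then B = -9.
So s_m = -1·m + (-9) + 5·2^m; at m=5 this is 146.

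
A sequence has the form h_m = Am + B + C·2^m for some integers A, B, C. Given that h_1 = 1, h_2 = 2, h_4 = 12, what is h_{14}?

Write the equations: A + B + 2C = 1; 2A + B + 4C = 2; 4A + B + 16C = 12.
Subtracting the first from the second: A + 2C = 1.
Subtracting the second from the third: 2A + 12C = 10.
Solving: C = 1, A = -1, then B = 0.
So h_m = -1·m + 0 + 1·2^m; at m=14 this is 16370.

16370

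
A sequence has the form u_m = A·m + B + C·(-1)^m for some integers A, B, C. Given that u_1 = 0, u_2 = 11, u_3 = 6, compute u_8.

29

The three given values yield: A + B - C = 0; 2A + B + C = 11; 3A + B - C = 6.
Subtracting the first from the second: A + 2C = 11.
Subtracting the second from the third: A - 2C = -5.
Solving: C = 4, A = 3, then B = 1.
Hence u_8 = 3·8 + 1 + 4·1 = 29.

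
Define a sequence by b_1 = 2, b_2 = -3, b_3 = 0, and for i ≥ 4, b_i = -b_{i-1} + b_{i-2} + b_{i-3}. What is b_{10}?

5

Iterate the recurrence:
b_4 = -1, b_5 = -2, b_6 = 1, b_7 = -4, b_8 = 3, b_9 = -6, b_{10} = 5.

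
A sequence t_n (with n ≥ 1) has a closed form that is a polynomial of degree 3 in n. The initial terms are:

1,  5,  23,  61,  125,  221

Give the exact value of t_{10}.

1045

1st diffs: 4, 18, 38, 64, 96.
2nd diffs: 14, 20, 26, 32.
3rd diffs: 6, 6, 6 (constant).
Newton forward-difference form: t_n = 1 + 4·C(n-1,1) + 14·C(n-1,2) + 6·C(n-1,3).
At n = 10: n-1 = 9, so t_{10} = 1 + 36 + 504 + 504 = 1045.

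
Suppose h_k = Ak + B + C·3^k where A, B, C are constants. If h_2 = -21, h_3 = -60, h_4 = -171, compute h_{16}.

The three given values yield: 2A + B + 9C = -21; 3A + B + 27C = -60; 4A + B + 81C = -171.
Subtracting the first from the second: A + 18C = -39.
Subtracting the second from the third: A + 54C = -111.
Solving: C = -2, A = -3, then B = 3.
So h_k = -3·k + 3 + (-2)·3^k; at k=16 this is -86093487.

-86093487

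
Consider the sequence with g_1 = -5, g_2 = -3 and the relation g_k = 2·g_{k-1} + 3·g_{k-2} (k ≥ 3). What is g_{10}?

Step forward from the initial values:
g_3 = -21; g_4 = -51; g_5 = -165; g_6 = -483; g_7 = -1461; g_8 = -4371; g_9 = -13125; g_{10} = -39363.
(Characteristic roots are 3 and -1.)

-39363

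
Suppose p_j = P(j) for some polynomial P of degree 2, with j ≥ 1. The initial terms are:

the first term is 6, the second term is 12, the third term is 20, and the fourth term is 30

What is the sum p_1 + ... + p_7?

1st diffs: 6, 8, 10.
2nd diffs: 2, 2 (constant).
Newton forward-difference form: p_j = 6 + 6·C(j-1,1) + 2·C(j-1,2).
Continuing: 42, 56, 72.
Summing j = 1..7 (7 terms) gives 238.

238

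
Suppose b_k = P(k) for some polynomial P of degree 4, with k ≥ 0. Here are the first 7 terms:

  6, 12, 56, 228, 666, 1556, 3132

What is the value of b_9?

15036

1st diffs: 6, 44, 172, 438, 890, 1576.
2nd diffs: 38, 128, 266, 452, 686.
3rd diffs: 90, 138, 186, 234.
4th diffs: 48, 48, 48 (constant).
Newton forward-difference form: b_k = 6 + 6·C(k,1) + 38·C(k,2) + 90·C(k,3) + 48·C(k,4).
At k = 9: k = 9, so b_9 = 6 + 54 + 1368 + 7560 + 6048 = 15036.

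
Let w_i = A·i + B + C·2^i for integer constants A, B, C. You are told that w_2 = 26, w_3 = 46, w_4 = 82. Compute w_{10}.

Write the equations: 2A + B + 4C = 26; 3A + B + 8C = 46; 4A + B + 16C = 82.
Subtracting the first from the second: A + 4C = 20.
Subtracting the second from the third: A + 8C = 36.
Solving: C = 4, A = 4, then B = 2.
So w_i = 4·i + 2 + 4·2^i; at i=10 this is 4138.

4138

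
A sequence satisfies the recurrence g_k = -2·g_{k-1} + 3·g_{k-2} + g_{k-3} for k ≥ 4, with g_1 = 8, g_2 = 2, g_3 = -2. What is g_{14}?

Applying the relation repeatedly:
g_4 = 18;  g_5 = -40;  g_6 = 132;  …;  g_{11} = -26702;  g_{12} = 77808;  g_{13} = -226540;  g_{14} = 659802.

659802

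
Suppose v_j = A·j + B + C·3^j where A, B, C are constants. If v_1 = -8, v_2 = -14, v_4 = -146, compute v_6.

-1430

Plug in j = 1, 2, 4: A + B + 3C = -8; 2A + B + 9C = -14; 4A + B + 81C = -146.
Subtracting the first from the second: A + 6C = -6.
Subtracting the second from the third: 2A + 72C = -132.
Solving: C = -2, A = 6, then B = -8.
Hence v_6 = 6·6 + (-8) + (-2)·729 = -1430.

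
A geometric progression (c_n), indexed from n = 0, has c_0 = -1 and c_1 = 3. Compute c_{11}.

177147

Common ratio r = -3.
c_n = (-1)·(-3)^(n-0).
c_{11} = (-1)·(-3)^11 = 177147.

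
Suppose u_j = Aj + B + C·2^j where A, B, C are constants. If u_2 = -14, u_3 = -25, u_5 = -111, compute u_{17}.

-524211

Plug in j = 2, 3, 5: 2A + B + 4C = -14; 3A + B + 8C = -25; 5A + B + 32C = -111.
Subtracting the first from the second: A + 4C = -11.
Subtracting the second from the third: 2A + 24C = -86.
Solving: C = -4, A = 5, then B = -8.
Therefore u_{17} = 85 + (-8) + (-4)·131072 = -524211.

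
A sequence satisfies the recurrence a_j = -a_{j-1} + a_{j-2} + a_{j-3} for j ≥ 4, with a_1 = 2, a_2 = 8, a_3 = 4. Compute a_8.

a_4 = 6, a_5 = 6, a_6 = 4, a_7 = 8, a_8 = 2.

2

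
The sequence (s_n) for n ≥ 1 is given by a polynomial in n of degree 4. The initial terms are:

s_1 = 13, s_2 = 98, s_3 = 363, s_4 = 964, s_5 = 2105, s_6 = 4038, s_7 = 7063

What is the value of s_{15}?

122415

1st diffs: 85, 265, 601, 1141, 1933, 3025.
2nd diffs: 180, 336, 540, 792, 1092.
3rd diffs: 156, 204, 252, 300.
4th diffs: 48, 48, 48 (constant).
Newton forward-difference form: s_n = 13 + 85·C(n-1,1) + 180·C(n-1,2) + 156·C(n-1,3) + 48·C(n-1,4).
At n = 15: n-1 = 14, so s_{15} = 13 + 1190 + 16380 + 56784 + 48048 = 122415.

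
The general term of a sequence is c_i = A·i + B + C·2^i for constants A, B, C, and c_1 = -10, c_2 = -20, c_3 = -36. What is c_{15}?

Write the equations: A + B + 2C = -10; 2A + B + 4C = -20; 3A + B + 8C = -36.
Subtracting the first from the second: A + 2C = -10.
Subtracting the second from the third: A + 4C = -16.
Solving: C = -3, A = -4, then B = 0.
So c_i = -4·i + 0 + (-3)·2^i; at i=15 this is -98364.

-98364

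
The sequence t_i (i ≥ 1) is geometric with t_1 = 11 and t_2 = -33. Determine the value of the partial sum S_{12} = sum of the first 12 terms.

Common ratio r = -3.
t_i = 11·(-3)^(i-1).
S = 11·((-3)^12 - 1)/(-3 - 1) = 11·(531441 - 1)/(-4) = -1461460.

-1461460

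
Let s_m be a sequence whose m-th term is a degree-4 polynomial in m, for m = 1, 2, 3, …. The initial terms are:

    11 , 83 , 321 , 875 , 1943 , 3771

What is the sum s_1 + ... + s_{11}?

1st diffs: 72, 238, 554, 1068, 1828.
2nd diffs: 166, 316, 514, 760.
3rd diffs: 150, 198, 246.
4th diffs: 48, 48 (constant).
Newton forward-difference form: s_m = 11 + 72·C(m-1,1) + 166·C(m-1,2) + 150·C(m-1,3) + 48·C(m-1,4).
Continuing: …, 6653, 10931, 16995, 25283, …, s_{11} = 36281.
Summing m = 1..11 (11 terms) gives 103147.

103147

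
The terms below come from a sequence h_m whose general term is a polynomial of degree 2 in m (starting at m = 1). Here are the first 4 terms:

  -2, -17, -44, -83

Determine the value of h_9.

1st diffs: -15, -27, -39.
2nd diffs: -12, -12 (constant).
Newton forward-difference form: h_m = -2 + (-15)·C(m-1,1) + (-12)·C(m-1,2).
At m = 9: m-1 = 8, so h_9 = -2 - 120 - 336 = -458.

-458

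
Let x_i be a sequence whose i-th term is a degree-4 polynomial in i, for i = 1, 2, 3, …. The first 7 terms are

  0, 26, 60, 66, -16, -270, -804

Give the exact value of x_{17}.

1st diffs: 26, 34, 6, -82, -254, -534.
2nd diffs: 8, -28, -88, -172, -280.
3rd diffs: -36, -60, -84, -108.
4th diffs: -24, -24, -24 (constant).
Newton forward-difference form: x_i = 26·C(i-1,1) + 8·C(i-1,2) + (-36)·C(i-1,3) + (-24)·C(i-1,4).
At i = 17: i-1 = 16, so x_{17} = 416 + 960 - 20160 - 43680 = -62464.

-62464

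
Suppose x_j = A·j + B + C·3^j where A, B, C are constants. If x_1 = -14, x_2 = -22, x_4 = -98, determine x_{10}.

Write the equations: A + B + 3C = -14; 2A + B + 9C = -22; 4A + B + 81C = -98.
Subtracting the first from the second: A + 6C = -8.
Subtracting the second from the third: 2A + 72C = -76.
Solving: C = -1, A = -2, then B = -9.
Therefore x_{10} = -20 + (-9) + (-1)·59049 = -59078.

-59078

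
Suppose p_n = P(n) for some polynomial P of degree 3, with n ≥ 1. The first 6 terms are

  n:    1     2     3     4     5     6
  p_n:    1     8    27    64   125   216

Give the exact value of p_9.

729

1st diffs: 7, 19, 37, 61, 91.
2nd diffs: 12, 18, 24, 30.
3rd diffs: 6, 6, 6 (constant).
So p_n = n^3.
Evaluating at n = 9 gives p_9 = 729.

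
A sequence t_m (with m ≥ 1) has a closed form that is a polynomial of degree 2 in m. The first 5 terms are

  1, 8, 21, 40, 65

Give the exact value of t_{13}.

1st diffs: 7, 13, 19, 25.
2nd diffs: 6, 6, 6 (constant).
Newton forward-difference form: t_m = 1 + 7·C(m-1,1) + 6·C(m-1,2).
At m = 13: m-1 = 12, so t_{13} = 1 + 84 + 396 = 481.

481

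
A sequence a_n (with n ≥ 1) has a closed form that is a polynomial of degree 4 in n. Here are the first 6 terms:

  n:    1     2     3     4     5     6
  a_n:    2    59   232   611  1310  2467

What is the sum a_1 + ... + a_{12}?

92864

1st diffs: 57, 173, 379, 699, 1157.
2nd diffs: 116, 206, 320, 458.
3rd diffs: 90, 114, 138.
4th diffs: 24, 24 (constant).
So a_n = n^4 + 5n^3 + 3n^2 - 2n - 5.
Continuing: …, 4244, 6827, 10426, 15275, …, a_{12} = 29779.
Summing n = 1..12 (12 terms) gives 92864.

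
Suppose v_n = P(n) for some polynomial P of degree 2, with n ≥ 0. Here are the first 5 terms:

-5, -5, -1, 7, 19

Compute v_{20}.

1st diffs: 0, 4, 8, 12.
2nd diffs: 4, 4, 4 (constant).
So v_n = 2n^2 - 2n - 5.
Evaluating at n = 20 gives v_{20} = 755.

755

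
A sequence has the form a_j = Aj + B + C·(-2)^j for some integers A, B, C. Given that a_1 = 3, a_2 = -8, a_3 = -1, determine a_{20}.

Plug in j = 1, 2, 3: A + B - 2C = 3; 2A + B + 4C = -8; 3A + B - 8C = -1.
Subtracting the first from the second: A + 6C = -11.
Subtracting the second from the third: A - 12C = 7.
Solving: C = -1, A = -5, then B = 6.
Therefore a_{20} = -100 + 6 + (-1)·1048576 = -1048670.

-1048670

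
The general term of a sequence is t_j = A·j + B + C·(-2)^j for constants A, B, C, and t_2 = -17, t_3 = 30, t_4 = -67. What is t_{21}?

Write the equations: 2A + B + 4C = -17; 3A + B - 8C = 30; 4A + B + 16C = -67.
Subtracting the first from the second: A - 12C = 47.
Subtracting the second from the third: A + 24C = -97.
Solving: C = -4, A = -1, then B = 1.
Hence t_{21} = -1·21 + 1 + (-4)·(-2097152) = 8388588.

8388588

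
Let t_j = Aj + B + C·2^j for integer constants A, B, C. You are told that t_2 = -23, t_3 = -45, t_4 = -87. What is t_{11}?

Plug in j = 2, 3, 4: 2A + B + 4C = -23; 3A + B + 8C = -45; 4A + B + 16C = -87.
Subtracting the first from the second: A + 4C = -22.
Subtracting the second from the third: A + 8C = -42.
Solving: C = -5, A = -2, then B = 1.
Therefore t_{11} = -22 + 1 + (-5)·2048 = -10261.

-10261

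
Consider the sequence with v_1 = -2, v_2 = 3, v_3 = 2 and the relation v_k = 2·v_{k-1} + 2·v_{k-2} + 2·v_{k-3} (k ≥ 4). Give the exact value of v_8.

516

Applying the relation repeatedly:
v_4 = 6; v_5 = 22; v_6 = 60; v_7 = 176; v_8 = 516.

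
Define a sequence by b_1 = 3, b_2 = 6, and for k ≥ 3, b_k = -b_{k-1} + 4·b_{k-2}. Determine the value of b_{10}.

1698

Iterate the recurrence:
b_3 = 6  b_4 = 18  b_5 = 6  b_6 = 66  b_7 = -42  b_8 = 306  b_9 = -474  b_{10} = 1698.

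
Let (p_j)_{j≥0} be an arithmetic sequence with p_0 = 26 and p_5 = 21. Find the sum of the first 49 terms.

Common difference d = (21 - 26) / (5 - 0) = -1.
p_j = 26 + (j - 0)·(-1).
p_{48} = -22; S = 49·(26 + (-22))/2 = 98.

98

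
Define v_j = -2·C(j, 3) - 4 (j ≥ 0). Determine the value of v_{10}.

C(10, 3) = 120, so v_{10} = -244.

-244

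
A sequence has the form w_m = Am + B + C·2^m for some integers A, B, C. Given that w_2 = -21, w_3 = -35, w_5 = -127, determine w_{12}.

-16369

The three given values yield: 2A + B + 4C = -21; 3A + B + 8C = -35; 5A + B + 32C = -127.
Subtracting the first from the second: A + 4C = -14.
Subtracting the second from the third: 2A + 24C = -92.
Solving: C = -4, A = 2, then B = -9.
So w_m = 2·m + (-9) + (-4)·2^m; at m=12 this is -16369.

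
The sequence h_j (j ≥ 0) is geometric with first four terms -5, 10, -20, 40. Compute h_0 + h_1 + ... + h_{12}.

-13655

Common ratio r = -2.
h_j = (-5)·(-2)^(j-0).
S = (-5)·((-2)^13 - 1)/(-2 - 1) = (-5)·(-8192 - 1)/(-3) = -13655.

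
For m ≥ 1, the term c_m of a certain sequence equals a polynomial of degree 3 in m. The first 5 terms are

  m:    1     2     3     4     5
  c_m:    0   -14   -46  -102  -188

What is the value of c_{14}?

1st diffs: -14, -32, -56, -86.
2nd diffs: -18, -24, -30.
3rd diffs: -6, -6 (constant).
Newton forward-difference form: c_m = (-14)·C(m-1,1) + (-18)·C(m-1,2) + (-6)·C(m-1,3).
At m = 14: m-1 = 13, so c_{14} = -182 - 1404 - 1716 = -3302.

-3302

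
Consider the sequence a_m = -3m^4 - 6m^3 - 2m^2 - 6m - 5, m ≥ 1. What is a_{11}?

a_{11} = -3·11^4 - 6·11^3 - 2·11^2 - 6·11 - 5 = -52222.

-52222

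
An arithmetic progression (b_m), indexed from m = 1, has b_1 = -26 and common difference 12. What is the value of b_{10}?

82

b_m = -26 + (m - 1)·12.
b_{10} = -26 + 9·12 = 82.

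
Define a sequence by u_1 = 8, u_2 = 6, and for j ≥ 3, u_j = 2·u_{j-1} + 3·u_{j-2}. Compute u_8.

Iterate the recurrence:
u_3 = 36; u_4 = 90; u_5 = 288; u_6 = 846; u_7 = 2556; u_8 = 7650.
(Characteristic roots are 3 and -1.)

7650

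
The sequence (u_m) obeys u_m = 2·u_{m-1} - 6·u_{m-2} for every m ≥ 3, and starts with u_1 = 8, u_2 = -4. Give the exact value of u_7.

736

Applying the relation repeatedly:
u_3 = -56;  u_4 = -88;  u_5 = 160;  u_6 = 848;  u_7 = 736.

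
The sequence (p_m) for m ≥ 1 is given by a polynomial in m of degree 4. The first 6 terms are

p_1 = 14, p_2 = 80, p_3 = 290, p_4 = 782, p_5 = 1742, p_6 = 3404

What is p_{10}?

1st diffs: 66, 210, 492, 960, 1662.
2nd diffs: 144, 282, 468, 702.
3rd diffs: 138, 186, 234.
4th diffs: 48, 48 (constant).
Newton forward-difference form: p_m = 14 + 66·C(m-1,1) + 144·C(m-1,2) + 138·C(m-1,3) + 48·C(m-1,4).
At m = 10: m-1 = 9, so p_{10} = 14 + 594 + 5184 + 11592 + 6048 = 23432.

23432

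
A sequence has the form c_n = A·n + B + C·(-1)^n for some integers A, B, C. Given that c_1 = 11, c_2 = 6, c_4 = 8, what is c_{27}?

At n = 1, 2, 4: A + B - C = 11; 2A + B + C = 6; 4A + B + C = 8.
Subtracting the first from the second: A + 2C = -5.
Subtracting the second from the third: 2A = 2.
Solving: C = -3, A = 1, then B = 7.
So c_n = 1·n + 7 + (-3)·(-1)^n; at n=27 this is 37.

37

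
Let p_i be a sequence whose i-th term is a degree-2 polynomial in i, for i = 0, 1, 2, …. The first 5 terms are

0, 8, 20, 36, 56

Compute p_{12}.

1st diffs: 8, 12, 16, 20.
2nd diffs: 4, 4, 4 (constant).
Newton forward-difference form: p_i = 8·C(i,1) + 4·C(i,2).
At i = 12: i = 12, so p_{12} = 96 + 264 = 360.

360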